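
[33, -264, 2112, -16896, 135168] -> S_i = 33*-8^i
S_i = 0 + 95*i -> [0, 95, 190, 285, 380]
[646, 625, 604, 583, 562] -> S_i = 646 + -21*i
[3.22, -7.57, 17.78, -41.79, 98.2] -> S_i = 3.22*(-2.35)^i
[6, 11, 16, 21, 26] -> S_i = 6 + 5*i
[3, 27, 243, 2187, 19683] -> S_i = 3*9^i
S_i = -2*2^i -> [-2, -4, -8, -16, -32]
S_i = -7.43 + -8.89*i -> [-7.43, -16.32, -25.21, -34.1, -42.99]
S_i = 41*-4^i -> [41, -164, 656, -2624, 10496]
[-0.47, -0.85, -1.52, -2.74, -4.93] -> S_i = -0.47*1.80^i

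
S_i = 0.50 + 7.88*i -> [0.5, 8.38, 16.26, 24.14, 32.02]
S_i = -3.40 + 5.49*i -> [-3.4, 2.09, 7.58, 13.07, 18.56]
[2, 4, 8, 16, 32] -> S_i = 2*2^i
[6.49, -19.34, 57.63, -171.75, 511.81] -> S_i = 6.49*(-2.98)^i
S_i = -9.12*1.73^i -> [-9.12, -15.78, -27.3, -47.22, -81.69]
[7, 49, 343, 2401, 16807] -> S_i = 7*7^i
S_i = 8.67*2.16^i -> [8.67, 18.73, 40.45, 87.37, 188.73]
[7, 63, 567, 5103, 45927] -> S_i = 7*9^i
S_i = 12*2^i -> [12, 24, 48, 96, 192]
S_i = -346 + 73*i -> [-346, -273, -200, -127, -54]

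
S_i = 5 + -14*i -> [5, -9, -23, -37, -51]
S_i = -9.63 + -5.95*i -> [-9.63, -15.58, -21.53, -27.48, -33.43]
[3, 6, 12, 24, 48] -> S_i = 3*2^i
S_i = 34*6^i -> [34, 204, 1224, 7344, 44064]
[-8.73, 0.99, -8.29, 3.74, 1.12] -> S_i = Random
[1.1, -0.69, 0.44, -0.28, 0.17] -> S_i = 1.10*(-0.63)^i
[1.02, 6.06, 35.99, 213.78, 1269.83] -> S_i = 1.02*5.94^i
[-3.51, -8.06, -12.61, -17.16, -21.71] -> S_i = -3.51 + -4.55*i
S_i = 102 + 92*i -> [102, 194, 286, 378, 470]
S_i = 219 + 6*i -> [219, 225, 231, 237, 243]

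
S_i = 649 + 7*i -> [649, 656, 663, 670, 677]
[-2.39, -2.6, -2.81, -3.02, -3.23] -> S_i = -2.39 + -0.21*i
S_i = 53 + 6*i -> [53, 59, 65, 71, 77]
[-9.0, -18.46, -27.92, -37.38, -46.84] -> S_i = -9.00 + -9.46*i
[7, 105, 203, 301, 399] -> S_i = 7 + 98*i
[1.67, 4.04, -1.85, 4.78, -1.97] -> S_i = Random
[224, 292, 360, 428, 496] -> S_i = 224 + 68*i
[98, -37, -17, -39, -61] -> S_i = Random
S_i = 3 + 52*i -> [3, 55, 107, 159, 211]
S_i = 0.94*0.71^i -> [0.94, 0.67, 0.47, 0.34, 0.24]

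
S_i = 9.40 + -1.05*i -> [9.4, 8.35, 7.3, 6.25, 5.2]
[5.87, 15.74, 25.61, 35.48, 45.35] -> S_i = 5.87 + 9.87*i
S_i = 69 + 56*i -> [69, 125, 181, 237, 293]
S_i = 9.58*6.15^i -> [9.58, 58.92, 362.34, 2228.39, 13704.59]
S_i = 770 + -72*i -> [770, 698, 626, 554, 482]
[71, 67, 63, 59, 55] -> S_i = 71 + -4*i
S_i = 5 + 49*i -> [5, 54, 103, 152, 201]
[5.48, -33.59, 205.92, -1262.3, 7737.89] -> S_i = 5.48*(-6.13)^i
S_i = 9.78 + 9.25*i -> [9.78, 19.03, 28.28, 37.53, 46.78]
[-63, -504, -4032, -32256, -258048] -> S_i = -63*8^i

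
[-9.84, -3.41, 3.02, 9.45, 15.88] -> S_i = -9.84 + 6.43*i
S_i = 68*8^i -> [68, 544, 4352, 34816, 278528]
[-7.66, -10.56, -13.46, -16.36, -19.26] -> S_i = -7.66 + -2.90*i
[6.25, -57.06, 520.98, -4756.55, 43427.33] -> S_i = 6.25*(-9.13)^i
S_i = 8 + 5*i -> [8, 13, 18, 23, 28]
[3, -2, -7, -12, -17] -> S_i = 3 + -5*i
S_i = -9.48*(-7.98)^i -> [-9.48, 75.65, -603.69, 4817.45, -38443.23]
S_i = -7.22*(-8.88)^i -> [-7.22, 64.11, -569.33, 5055.64, -44894.08]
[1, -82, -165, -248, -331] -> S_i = 1 + -83*i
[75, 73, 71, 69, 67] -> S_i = 75 + -2*i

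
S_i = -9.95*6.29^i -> [-9.95, -62.59, -393.66, -2476.14, -15574.91]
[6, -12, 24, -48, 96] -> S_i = 6*-2^i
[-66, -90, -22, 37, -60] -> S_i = Random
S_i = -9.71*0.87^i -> [-9.71, -8.45, -7.35, -6.39, -5.56]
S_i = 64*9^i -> [64, 576, 5184, 46656, 419904]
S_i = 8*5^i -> [8, 40, 200, 1000, 5000]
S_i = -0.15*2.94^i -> [-0.15, -0.44, -1.3, -3.81, -11.21]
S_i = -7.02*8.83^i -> [-7.02, -61.99, -547.34, -4833.03, -42675.63]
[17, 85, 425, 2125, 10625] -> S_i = 17*5^i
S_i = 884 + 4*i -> [884, 888, 892, 896, 900]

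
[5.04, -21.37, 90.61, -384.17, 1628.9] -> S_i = 5.04*(-4.24)^i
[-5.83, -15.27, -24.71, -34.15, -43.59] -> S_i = -5.83 + -9.44*i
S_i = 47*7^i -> [47, 329, 2303, 16121, 112847]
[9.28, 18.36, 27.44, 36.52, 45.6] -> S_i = 9.28 + 9.08*i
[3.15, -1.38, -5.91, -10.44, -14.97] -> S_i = 3.15 + -4.53*i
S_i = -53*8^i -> [-53, -424, -3392, -27136, -217088]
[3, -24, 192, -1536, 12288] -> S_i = 3*-8^i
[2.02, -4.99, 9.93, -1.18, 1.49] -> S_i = Random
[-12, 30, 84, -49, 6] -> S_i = Random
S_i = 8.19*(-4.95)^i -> [8.19, -40.54, 200.68, -993.34, 4917.05]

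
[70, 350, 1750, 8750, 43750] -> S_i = 70*5^i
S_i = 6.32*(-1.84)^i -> [6.32, -11.63, 21.4, -39.37, 72.44]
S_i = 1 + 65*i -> [1, 66, 131, 196, 261]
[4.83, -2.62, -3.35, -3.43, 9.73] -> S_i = Random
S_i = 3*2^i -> [3, 6, 12, 24, 48]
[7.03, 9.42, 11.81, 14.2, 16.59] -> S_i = 7.03 + 2.39*i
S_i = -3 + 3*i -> [-3, 0, 3, 6, 9]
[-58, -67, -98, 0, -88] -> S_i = Random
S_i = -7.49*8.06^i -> [-7.49, -60.37, -486.58, -3921.81, -31609.82]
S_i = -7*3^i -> [-7, -21, -63, -189, -567]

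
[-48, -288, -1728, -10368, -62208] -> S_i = -48*6^i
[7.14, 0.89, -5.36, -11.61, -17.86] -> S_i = 7.14 + -6.25*i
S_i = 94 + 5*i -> [94, 99, 104, 109, 114]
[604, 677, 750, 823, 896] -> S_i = 604 + 73*i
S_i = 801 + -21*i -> [801, 780, 759, 738, 717]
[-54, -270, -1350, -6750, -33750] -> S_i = -54*5^i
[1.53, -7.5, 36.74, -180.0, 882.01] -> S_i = 1.53*(-4.90)^i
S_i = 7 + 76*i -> [7, 83, 159, 235, 311]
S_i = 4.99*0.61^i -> [4.99, 3.04, 1.86, 1.13, 0.69]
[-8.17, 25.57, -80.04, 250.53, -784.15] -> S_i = -8.17*(-3.13)^i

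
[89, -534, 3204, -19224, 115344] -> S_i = 89*-6^i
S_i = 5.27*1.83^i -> [5.27, 9.64, 17.65, 32.3, 59.1]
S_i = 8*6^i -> [8, 48, 288, 1728, 10368]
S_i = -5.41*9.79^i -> [-5.41, -52.96, -518.52, -5076.28, -49696.76]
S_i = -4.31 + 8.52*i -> [-4.31, 4.21, 12.73, 21.25, 29.77]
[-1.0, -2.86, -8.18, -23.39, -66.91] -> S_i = -1.00*2.86^i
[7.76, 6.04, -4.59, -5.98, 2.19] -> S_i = Random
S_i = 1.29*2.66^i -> [1.29, 3.43, 9.13, 24.28, 64.58]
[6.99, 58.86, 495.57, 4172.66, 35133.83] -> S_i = 6.99*8.42^i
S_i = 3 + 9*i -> [3, 12, 21, 30, 39]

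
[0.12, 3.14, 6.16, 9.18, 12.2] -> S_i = 0.12 + 3.02*i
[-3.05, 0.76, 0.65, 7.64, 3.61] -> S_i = Random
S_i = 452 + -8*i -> [452, 444, 436, 428, 420]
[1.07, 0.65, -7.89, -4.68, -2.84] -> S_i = Random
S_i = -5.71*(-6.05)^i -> [-5.71, 34.55, -209.0, 1264.45, -7649.93]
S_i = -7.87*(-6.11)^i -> [-7.87, 48.09, -293.8, 1795.14, -10968.31]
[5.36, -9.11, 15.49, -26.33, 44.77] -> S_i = 5.36*(-1.70)^i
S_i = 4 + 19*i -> [4, 23, 42, 61, 80]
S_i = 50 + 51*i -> [50, 101, 152, 203, 254]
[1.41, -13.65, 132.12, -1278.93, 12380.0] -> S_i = 1.41*(-9.68)^i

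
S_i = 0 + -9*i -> [0, -9, -18, -27, -36]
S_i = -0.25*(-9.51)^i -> [-0.25, 2.38, -22.61, 215.02, -2044.85]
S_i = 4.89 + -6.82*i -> [4.89, -1.93, -8.75, -15.57, -22.39]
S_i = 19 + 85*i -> [19, 104, 189, 274, 359]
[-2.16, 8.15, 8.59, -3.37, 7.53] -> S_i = Random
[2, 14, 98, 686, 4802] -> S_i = 2*7^i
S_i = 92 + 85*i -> [92, 177, 262, 347, 432]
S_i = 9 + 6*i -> [9, 15, 21, 27, 33]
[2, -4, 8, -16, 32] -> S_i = 2*-2^i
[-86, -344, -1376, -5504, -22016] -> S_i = -86*4^i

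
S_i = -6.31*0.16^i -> [-6.31, -1.01, -0.16, -0.03, -0.0]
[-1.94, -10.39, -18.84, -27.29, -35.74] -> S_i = -1.94 + -8.45*i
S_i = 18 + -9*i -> [18, 9, 0, -9, -18]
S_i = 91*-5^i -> [91, -455, 2275, -11375, 56875]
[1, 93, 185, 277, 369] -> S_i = 1 + 92*i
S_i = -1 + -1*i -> [-1, -2, -3, -4, -5]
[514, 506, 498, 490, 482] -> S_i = 514 + -8*i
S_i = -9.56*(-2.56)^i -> [-9.56, 24.47, -62.65, 160.39, -410.6]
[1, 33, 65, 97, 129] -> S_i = 1 + 32*i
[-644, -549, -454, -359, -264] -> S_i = -644 + 95*i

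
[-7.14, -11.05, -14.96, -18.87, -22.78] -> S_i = -7.14 + -3.91*i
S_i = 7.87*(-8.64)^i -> [7.87, -68.0, 587.49, -5075.93, 43856.07]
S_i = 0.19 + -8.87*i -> [0.19, -8.68, -17.55, -26.42, -35.29]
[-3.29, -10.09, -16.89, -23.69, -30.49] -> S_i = -3.29 + -6.80*i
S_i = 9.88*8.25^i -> [9.88, 81.51, 672.46, 5547.77, 45769.14]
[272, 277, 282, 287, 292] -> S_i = 272 + 5*i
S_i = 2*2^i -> [2, 4, 8, 16, 32]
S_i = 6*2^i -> [6, 12, 24, 48, 96]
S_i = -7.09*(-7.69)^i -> [-7.09, 54.52, -419.27, 3224.22, -24794.29]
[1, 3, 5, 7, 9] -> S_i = 1 + 2*i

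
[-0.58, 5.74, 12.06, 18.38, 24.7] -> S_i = -0.58 + 6.32*i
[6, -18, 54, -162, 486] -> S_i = 6*-3^i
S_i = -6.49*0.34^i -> [-6.49, -2.21, -0.75, -0.26, -0.09]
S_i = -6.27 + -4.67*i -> [-6.27, -10.94, -15.61, -20.28, -24.95]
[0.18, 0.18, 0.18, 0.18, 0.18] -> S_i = 0.18*1.00^i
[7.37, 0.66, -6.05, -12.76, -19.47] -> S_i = 7.37 + -6.71*i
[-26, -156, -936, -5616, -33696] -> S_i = -26*6^i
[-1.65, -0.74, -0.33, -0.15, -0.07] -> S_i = -1.65*0.45^i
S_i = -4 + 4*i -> [-4, 0, 4, 8, 12]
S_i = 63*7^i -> [63, 441, 3087, 21609, 151263]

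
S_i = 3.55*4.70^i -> [3.55, 16.68, 78.42, 368.57, 1732.29]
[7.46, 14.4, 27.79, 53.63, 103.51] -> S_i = 7.46*1.93^i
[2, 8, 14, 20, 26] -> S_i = 2 + 6*i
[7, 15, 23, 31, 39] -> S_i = 7 + 8*i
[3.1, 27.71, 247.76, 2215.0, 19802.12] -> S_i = 3.10*8.94^i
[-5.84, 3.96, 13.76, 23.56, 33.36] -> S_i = -5.84 + 9.80*i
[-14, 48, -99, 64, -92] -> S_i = Random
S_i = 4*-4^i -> [4, -16, 64, -256, 1024]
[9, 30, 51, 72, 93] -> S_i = 9 + 21*i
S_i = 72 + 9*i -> [72, 81, 90, 99, 108]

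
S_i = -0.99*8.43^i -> [-0.99, -8.35, -70.35, -593.09, -4999.72]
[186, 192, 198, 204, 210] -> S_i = 186 + 6*i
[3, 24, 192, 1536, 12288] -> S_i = 3*8^i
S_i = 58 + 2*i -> [58, 60, 62, 64, 66]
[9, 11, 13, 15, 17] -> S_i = 9 + 2*i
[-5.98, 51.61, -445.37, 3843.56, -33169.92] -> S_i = -5.98*(-8.63)^i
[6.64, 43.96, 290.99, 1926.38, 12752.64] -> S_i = 6.64*6.62^i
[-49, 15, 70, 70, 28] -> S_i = Random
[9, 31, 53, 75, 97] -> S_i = 9 + 22*i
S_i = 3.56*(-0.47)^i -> [3.56, -1.67, 0.79, -0.37, 0.17]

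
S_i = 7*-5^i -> [7, -35, 175, -875, 4375]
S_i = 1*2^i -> [1, 2, 4, 8, 16]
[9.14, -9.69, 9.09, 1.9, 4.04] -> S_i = Random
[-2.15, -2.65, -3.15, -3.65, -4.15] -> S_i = -2.15 + -0.50*i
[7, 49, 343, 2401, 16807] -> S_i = 7*7^i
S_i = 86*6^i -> [86, 516, 3096, 18576, 111456]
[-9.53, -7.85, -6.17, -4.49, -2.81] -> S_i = -9.53 + 1.68*i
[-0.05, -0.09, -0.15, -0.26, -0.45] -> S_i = -0.05*1.73^i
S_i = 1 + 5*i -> [1, 6, 11, 16, 21]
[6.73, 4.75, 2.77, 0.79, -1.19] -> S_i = 6.73 + -1.98*i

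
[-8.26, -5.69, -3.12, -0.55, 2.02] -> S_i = -8.26 + 2.57*i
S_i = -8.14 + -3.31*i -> [-8.14, -11.45, -14.76, -18.07, -21.38]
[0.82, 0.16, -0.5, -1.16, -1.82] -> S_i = 0.82 + -0.66*i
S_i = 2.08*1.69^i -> [2.08, 3.52, 5.94, 10.04, 16.97]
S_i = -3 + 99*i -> [-3, 96, 195, 294, 393]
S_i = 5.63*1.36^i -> [5.63, 7.66, 10.41, 14.16, 19.26]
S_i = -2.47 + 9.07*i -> [-2.47, 6.6, 15.67, 24.74, 33.81]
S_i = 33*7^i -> [33, 231, 1617, 11319, 79233]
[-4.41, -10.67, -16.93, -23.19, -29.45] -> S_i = -4.41 + -6.26*i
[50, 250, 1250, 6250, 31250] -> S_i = 50*5^i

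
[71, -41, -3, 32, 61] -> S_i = Random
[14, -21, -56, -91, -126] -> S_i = 14 + -35*i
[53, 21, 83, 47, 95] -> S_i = Random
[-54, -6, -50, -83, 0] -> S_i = Random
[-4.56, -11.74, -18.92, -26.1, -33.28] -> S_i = -4.56 + -7.18*i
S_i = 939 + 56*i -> [939, 995, 1051, 1107, 1163]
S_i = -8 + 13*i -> [-8, 5, 18, 31, 44]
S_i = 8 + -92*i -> [8, -84, -176, -268, -360]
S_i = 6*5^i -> [6, 30, 150, 750, 3750]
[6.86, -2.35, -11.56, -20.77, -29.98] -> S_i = 6.86 + -9.21*i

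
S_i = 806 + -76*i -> [806, 730, 654, 578, 502]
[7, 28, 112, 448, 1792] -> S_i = 7*4^i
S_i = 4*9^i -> [4, 36, 324, 2916, 26244]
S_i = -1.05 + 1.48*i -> [-1.05, 0.43, 1.91, 3.39, 4.87]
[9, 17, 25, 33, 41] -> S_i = 9 + 8*i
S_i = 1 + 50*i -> [1, 51, 101, 151, 201]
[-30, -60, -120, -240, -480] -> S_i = -30*2^i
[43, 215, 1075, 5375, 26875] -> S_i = 43*5^i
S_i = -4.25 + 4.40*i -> [-4.25, 0.15, 4.55, 8.95, 13.35]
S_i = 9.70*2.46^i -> [9.7, 23.86, 58.7, 144.4, 355.23]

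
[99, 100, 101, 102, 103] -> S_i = 99 + 1*i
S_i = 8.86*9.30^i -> [8.86, 82.4, 766.3, 7126.6, 66277.41]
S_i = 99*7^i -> [99, 693, 4851, 33957, 237699]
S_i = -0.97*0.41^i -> [-0.97, -0.4, -0.16, -0.07, -0.03]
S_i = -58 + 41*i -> [-58, -17, 24, 65, 106]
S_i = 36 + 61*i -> [36, 97, 158, 219, 280]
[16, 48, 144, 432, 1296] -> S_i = 16*3^i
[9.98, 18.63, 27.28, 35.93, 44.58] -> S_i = 9.98 + 8.65*i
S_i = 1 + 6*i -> [1, 7, 13, 19, 25]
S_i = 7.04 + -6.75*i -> [7.04, 0.29, -6.46, -13.21, -19.96]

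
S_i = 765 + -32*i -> [765, 733, 701, 669, 637]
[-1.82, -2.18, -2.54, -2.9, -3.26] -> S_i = -1.82 + -0.36*i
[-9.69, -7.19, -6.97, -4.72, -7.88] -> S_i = Random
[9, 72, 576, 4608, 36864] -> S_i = 9*8^i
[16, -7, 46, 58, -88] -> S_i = Random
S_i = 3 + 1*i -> [3, 4, 5, 6, 7]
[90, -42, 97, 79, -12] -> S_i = Random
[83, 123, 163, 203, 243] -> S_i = 83 + 40*i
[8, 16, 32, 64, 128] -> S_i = 8*2^i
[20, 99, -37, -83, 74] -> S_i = Random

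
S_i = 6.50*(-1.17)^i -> [6.5, -7.6, 8.9, -10.41, 12.18]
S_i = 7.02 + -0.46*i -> [7.02, 6.56, 6.1, 5.64, 5.18]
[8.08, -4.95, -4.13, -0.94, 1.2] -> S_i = Random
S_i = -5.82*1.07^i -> [-5.82, -6.23, -6.66, -7.13, -7.63]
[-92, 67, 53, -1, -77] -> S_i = Random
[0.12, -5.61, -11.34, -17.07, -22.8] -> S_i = 0.12 + -5.73*i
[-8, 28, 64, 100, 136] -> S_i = -8 + 36*i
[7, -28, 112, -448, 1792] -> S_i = 7*-4^i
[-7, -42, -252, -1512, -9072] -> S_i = -7*6^i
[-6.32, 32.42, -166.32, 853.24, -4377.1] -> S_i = -6.32*(-5.13)^i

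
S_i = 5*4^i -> [5, 20, 80, 320, 1280]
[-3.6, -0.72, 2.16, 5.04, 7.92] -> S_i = -3.60 + 2.88*i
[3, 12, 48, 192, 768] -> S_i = 3*4^i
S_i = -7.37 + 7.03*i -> [-7.37, -0.34, 6.69, 13.72, 20.75]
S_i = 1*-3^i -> [1, -3, 9, -27, 81]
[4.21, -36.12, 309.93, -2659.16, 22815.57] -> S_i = 4.21*(-8.58)^i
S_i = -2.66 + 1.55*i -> [-2.66, -1.11, 0.44, 1.99, 3.54]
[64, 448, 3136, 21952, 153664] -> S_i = 64*7^i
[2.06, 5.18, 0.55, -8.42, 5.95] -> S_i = Random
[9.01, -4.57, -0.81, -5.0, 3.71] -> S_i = Random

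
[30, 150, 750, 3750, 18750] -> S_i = 30*5^i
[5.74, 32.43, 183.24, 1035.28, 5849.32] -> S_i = 5.74*5.65^i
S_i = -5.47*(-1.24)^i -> [-5.47, 6.78, -8.41, 10.43, -12.93]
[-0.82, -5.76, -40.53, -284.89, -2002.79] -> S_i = -0.82*7.03^i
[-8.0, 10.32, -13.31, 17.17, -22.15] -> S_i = -8.00*(-1.29)^i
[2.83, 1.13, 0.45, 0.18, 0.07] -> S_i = 2.83*0.40^i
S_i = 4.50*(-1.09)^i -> [4.5, -4.9, 5.35, -5.83, 6.35]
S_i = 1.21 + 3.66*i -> [1.21, 4.87, 8.53, 12.19, 15.85]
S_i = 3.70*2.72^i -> [3.7, 10.06, 27.37, 74.46, 202.52]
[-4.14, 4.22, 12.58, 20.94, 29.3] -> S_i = -4.14 + 8.36*i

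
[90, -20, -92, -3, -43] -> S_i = Random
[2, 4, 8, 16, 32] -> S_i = 2*2^i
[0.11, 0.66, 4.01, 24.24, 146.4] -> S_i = 0.11*6.04^i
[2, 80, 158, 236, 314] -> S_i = 2 + 78*i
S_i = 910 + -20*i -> [910, 890, 870, 850, 830]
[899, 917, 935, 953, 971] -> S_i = 899 + 18*i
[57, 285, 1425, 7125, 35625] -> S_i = 57*5^i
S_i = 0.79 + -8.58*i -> [0.79, -7.79, -16.37, -24.95, -33.53]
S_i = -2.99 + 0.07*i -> [-2.99, -2.92, -2.85, -2.78, -2.71]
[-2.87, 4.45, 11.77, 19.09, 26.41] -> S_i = -2.87 + 7.32*i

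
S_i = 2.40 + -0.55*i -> [2.4, 1.85, 1.3, 0.75, 0.2]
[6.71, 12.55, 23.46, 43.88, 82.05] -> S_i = 6.71*1.87^i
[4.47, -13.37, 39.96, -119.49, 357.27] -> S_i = 4.47*(-2.99)^i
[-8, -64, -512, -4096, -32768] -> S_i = -8*8^i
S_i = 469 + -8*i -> [469, 461, 453, 445, 437]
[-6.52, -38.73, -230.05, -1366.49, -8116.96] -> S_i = -6.52*5.94^i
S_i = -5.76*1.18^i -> [-5.76, -6.8, -8.02, -9.46, -11.17]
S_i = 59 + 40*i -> [59, 99, 139, 179, 219]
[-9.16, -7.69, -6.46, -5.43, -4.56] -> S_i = -9.16*0.84^i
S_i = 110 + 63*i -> [110, 173, 236, 299, 362]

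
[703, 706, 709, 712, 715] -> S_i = 703 + 3*i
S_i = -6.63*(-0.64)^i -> [-6.63, 4.24, -2.72, 1.74, -1.11]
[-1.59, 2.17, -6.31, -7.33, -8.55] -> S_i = Random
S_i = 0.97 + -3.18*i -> [0.97, -2.21, -5.39, -8.57, -11.75]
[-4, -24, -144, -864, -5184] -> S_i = -4*6^i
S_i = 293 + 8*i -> [293, 301, 309, 317, 325]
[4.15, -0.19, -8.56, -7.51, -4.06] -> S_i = Random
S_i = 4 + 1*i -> [4, 5, 6, 7, 8]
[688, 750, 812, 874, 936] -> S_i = 688 + 62*i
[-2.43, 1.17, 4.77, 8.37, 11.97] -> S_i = -2.43 + 3.60*i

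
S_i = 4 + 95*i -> [4, 99, 194, 289, 384]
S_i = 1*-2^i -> [1, -2, 4, -8, 16]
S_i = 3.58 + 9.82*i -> [3.58, 13.4, 23.22, 33.04, 42.86]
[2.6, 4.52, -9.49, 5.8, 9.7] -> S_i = Random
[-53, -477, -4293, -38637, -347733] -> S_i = -53*9^i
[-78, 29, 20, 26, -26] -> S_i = Random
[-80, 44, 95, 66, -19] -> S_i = Random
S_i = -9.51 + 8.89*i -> [-9.51, -0.62, 8.27, 17.16, 26.05]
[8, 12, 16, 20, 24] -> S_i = 8 + 4*i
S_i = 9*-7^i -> [9, -63, 441, -3087, 21609]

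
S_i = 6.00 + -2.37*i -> [6.0, 3.63, 1.26, -1.11, -3.48]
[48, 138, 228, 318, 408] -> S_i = 48 + 90*i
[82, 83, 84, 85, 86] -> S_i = 82 + 1*i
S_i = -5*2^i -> [-5, -10, -20, -40, -80]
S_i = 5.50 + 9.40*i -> [5.5, 14.9, 24.3, 33.7, 43.1]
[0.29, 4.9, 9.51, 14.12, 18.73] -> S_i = 0.29 + 4.61*i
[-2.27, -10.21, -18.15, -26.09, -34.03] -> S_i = -2.27 + -7.94*i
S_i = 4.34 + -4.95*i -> [4.34, -0.61, -5.56, -10.51, -15.46]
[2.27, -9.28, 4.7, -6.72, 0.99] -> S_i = Random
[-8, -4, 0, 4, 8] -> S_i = -8 + 4*i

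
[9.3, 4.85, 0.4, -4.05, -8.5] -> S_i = 9.30 + -4.45*i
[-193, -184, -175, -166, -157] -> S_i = -193 + 9*i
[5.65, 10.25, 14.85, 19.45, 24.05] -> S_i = 5.65 + 4.60*i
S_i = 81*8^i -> [81, 648, 5184, 41472, 331776]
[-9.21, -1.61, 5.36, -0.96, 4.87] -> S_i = Random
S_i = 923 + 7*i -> [923, 930, 937, 944, 951]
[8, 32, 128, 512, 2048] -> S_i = 8*4^i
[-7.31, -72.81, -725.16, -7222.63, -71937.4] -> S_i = -7.31*9.96^i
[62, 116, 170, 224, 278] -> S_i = 62 + 54*i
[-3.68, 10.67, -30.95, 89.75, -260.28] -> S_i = -3.68*(-2.90)^i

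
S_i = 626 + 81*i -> [626, 707, 788, 869, 950]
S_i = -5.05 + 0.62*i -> [-5.05, -4.43, -3.81, -3.19, -2.57]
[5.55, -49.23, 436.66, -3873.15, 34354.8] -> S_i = 5.55*(-8.87)^i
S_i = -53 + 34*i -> [-53, -19, 15, 49, 83]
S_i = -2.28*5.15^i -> [-2.28, -11.74, -60.47, -311.43, -1603.85]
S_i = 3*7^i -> [3, 21, 147, 1029, 7203]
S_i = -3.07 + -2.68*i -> [-3.07, -5.75, -8.43, -11.11, -13.79]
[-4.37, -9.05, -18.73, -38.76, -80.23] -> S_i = -4.37*2.07^i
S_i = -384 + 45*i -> [-384, -339, -294, -249, -204]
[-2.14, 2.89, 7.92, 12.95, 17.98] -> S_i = -2.14 + 5.03*i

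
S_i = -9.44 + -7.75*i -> [-9.44, -17.19, -24.94, -32.69, -40.44]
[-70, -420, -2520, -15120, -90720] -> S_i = -70*6^i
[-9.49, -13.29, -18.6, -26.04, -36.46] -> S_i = -9.49*1.40^i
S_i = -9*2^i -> [-9, -18, -36, -72, -144]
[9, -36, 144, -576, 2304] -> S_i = 9*-4^i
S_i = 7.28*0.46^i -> [7.28, 3.35, 1.54, 0.71, 0.33]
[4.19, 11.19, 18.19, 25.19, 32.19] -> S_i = 4.19 + 7.00*i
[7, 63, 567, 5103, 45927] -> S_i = 7*9^i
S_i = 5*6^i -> [5, 30, 180, 1080, 6480]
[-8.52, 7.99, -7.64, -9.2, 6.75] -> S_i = Random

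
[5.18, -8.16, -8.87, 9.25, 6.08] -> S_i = Random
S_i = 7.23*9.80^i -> [7.23, 70.85, 694.37, 6804.82, 66687.22]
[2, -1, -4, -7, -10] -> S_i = 2 + -3*i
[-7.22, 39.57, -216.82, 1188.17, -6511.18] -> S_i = -7.22*(-5.48)^i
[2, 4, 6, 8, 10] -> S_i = 2 + 2*i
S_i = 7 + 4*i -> [7, 11, 15, 19, 23]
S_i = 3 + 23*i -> [3, 26, 49, 72, 95]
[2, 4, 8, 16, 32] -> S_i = 2*2^i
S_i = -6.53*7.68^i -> [-6.53, -50.15, -385.16, -2957.99, -22717.37]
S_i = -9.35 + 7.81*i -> [-9.35, -1.54, 6.27, 14.08, 21.89]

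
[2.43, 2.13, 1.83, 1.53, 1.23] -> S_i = 2.43 + -0.30*i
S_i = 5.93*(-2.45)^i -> [5.93, -14.53, 35.59, -87.21, 213.66]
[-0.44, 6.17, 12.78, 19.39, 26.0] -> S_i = -0.44 + 6.61*i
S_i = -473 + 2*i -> [-473, -471, -469, -467, -465]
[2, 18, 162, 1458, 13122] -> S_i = 2*9^i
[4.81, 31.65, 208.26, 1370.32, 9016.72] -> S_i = 4.81*6.58^i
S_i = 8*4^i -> [8, 32, 128, 512, 2048]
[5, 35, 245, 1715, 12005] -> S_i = 5*7^i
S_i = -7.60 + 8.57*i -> [-7.6, 0.97, 9.54, 18.11, 26.68]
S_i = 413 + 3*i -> [413, 416, 419, 422, 425]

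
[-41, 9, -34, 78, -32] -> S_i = Random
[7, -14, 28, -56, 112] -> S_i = 7*-2^i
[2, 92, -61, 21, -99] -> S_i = Random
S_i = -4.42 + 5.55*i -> [-4.42, 1.13, 6.68, 12.23, 17.78]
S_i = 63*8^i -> [63, 504, 4032, 32256, 258048]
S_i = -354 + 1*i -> [-354, -353, -352, -351, -350]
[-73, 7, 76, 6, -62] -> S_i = Random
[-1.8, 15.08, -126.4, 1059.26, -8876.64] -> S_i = -1.80*(-8.38)^i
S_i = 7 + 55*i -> [7, 62, 117, 172, 227]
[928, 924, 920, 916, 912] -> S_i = 928 + -4*i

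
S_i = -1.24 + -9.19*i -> [-1.24, -10.43, -19.62, -28.81, -38.0]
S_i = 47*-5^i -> [47, -235, 1175, -5875, 29375]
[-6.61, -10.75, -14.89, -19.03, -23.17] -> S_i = -6.61 + -4.14*i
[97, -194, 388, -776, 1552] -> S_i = 97*-2^i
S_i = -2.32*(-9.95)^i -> [-2.32, 23.08, -229.69, 2285.37, -22739.47]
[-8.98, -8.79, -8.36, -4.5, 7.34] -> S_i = Random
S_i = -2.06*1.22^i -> [-2.06, -2.51, -3.07, -3.74, -4.56]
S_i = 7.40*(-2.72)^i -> [7.4, -20.13, 54.75, -148.91, 405.05]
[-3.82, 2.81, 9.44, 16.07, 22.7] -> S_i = -3.82 + 6.63*i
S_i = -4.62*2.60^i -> [-4.62, -12.01, -31.23, -81.2, -211.12]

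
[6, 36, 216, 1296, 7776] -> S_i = 6*6^i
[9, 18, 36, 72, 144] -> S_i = 9*2^i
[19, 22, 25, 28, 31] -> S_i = 19 + 3*i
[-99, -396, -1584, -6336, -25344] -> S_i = -99*4^i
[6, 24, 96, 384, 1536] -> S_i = 6*4^i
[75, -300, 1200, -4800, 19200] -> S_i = 75*-4^i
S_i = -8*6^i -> [-8, -48, -288, -1728, -10368]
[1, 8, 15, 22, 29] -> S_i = 1 + 7*i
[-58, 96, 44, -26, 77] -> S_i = Random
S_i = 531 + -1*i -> [531, 530, 529, 528, 527]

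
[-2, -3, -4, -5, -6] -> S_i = -2 + -1*i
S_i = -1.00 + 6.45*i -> [-1.0, 5.45, 11.9, 18.35, 24.8]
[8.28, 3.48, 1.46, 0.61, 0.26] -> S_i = 8.28*0.42^i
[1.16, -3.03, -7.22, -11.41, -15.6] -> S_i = 1.16 + -4.19*i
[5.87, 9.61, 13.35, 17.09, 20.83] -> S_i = 5.87 + 3.74*i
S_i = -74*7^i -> [-74, -518, -3626, -25382, -177674]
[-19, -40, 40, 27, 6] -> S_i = Random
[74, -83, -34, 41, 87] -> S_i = Random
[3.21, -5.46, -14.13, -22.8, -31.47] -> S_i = 3.21 + -8.67*i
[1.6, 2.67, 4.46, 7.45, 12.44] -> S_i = 1.60*1.67^i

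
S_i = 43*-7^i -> [43, -301, 2107, -14749, 103243]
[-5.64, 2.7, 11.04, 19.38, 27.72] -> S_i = -5.64 + 8.34*i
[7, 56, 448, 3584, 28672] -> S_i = 7*8^i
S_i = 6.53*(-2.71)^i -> [6.53, -17.7, 47.96, -129.96, 352.2]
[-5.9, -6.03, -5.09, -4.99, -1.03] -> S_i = Random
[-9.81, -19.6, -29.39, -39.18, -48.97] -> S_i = -9.81 + -9.79*i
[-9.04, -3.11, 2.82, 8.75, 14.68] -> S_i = -9.04 + 5.93*i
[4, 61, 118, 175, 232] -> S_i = 4 + 57*i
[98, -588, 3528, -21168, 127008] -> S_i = 98*-6^i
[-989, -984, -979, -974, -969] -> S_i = -989 + 5*i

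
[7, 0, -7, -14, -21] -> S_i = 7 + -7*i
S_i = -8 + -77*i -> [-8, -85, -162, -239, -316]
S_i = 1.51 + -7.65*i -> [1.51, -6.14, -13.79, -21.44, -29.09]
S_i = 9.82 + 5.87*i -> [9.82, 15.69, 21.56, 27.43, 33.3]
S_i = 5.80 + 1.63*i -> [5.8, 7.43, 9.06, 10.69, 12.32]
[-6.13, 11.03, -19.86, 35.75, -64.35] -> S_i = -6.13*(-1.80)^i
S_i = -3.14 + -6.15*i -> [-3.14, -9.29, -15.44, -21.59, -27.74]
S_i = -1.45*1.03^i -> [-1.45, -1.49, -1.54, -1.58, -1.63]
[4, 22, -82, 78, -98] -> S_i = Random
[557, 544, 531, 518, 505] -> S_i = 557 + -13*i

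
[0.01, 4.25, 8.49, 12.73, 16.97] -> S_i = 0.01 + 4.24*i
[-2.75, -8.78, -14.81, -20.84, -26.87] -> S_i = -2.75 + -6.03*i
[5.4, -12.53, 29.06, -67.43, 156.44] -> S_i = 5.40*(-2.32)^i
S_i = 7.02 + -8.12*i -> [7.02, -1.1, -9.22, -17.34, -25.46]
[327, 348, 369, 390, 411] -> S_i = 327 + 21*i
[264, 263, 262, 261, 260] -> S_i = 264 + -1*i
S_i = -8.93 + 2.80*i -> [-8.93, -6.13, -3.33, -0.53, 2.27]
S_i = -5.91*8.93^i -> [-5.91, -52.78, -471.29, -4208.64, -37583.16]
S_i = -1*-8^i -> [-1, 8, -64, 512, -4096]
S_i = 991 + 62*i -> [991, 1053, 1115, 1177, 1239]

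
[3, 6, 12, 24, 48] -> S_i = 3*2^i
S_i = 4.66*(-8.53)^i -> [4.66, -39.75, 339.07, -2892.23, 24670.73]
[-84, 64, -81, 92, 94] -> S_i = Random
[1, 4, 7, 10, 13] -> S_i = 1 + 3*i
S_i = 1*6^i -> [1, 6, 36, 216, 1296]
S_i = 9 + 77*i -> [9, 86, 163, 240, 317]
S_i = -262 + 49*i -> [-262, -213, -164, -115, -66]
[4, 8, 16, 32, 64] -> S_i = 4*2^i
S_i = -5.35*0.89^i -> [-5.35, -4.76, -4.24, -3.77, -3.36]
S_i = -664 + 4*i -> [-664, -660, -656, -652, -648]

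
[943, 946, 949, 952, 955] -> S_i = 943 + 3*i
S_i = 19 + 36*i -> [19, 55, 91, 127, 163]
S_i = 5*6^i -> [5, 30, 180, 1080, 6480]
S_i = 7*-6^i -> [7, -42, 252, -1512, 9072]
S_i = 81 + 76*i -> [81, 157, 233, 309, 385]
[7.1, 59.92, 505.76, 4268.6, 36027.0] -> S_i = 7.10*8.44^i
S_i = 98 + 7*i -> [98, 105, 112, 119, 126]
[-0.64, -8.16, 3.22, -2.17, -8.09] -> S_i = Random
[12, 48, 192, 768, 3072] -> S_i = 12*4^i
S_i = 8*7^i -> [8, 56, 392, 2744, 19208]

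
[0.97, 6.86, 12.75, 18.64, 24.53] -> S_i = 0.97 + 5.89*i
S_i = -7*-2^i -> [-7, 14, -28, 56, -112]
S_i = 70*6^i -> [70, 420, 2520, 15120, 90720]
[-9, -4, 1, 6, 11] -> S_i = -9 + 5*i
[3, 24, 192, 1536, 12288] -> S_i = 3*8^i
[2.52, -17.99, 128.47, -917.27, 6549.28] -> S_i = 2.52*(-7.14)^i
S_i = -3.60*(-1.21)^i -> [-3.6, 4.36, -5.27, 6.38, -7.72]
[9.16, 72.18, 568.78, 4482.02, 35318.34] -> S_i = 9.16*7.88^i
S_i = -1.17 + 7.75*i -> [-1.17, 6.58, 14.33, 22.08, 29.83]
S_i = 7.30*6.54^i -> [7.3, 47.74, 312.23, 2042.0, 13354.69]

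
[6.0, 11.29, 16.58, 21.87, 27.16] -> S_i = 6.00 + 5.29*i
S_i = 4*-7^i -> [4, -28, 196, -1372, 9604]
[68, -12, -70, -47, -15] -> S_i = Random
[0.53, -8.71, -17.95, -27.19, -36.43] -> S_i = 0.53 + -9.24*i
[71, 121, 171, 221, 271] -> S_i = 71 + 50*i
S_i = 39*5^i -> [39, 195, 975, 4875, 24375]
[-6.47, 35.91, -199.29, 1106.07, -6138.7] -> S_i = -6.47*(-5.55)^i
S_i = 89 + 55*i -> [89, 144, 199, 254, 309]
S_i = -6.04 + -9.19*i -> [-6.04, -15.23, -24.42, -33.61, -42.8]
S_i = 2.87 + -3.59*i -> [2.87, -0.72, -4.31, -7.9, -11.49]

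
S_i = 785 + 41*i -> [785, 826, 867, 908, 949]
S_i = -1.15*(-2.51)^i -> [-1.15, 2.89, -7.25, 18.19, -45.64]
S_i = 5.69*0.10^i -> [5.69, 0.57, 0.06, 0.01, 0.0]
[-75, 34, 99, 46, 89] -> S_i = Random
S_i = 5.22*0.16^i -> [5.22, 0.84, 0.13, 0.02, 0.0]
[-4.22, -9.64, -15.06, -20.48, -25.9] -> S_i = -4.22 + -5.42*i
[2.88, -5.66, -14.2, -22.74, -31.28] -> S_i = 2.88 + -8.54*i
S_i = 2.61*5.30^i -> [2.61, 13.83, 73.31, 388.57, 2059.42]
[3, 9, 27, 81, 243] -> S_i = 3*3^i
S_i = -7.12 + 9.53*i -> [-7.12, 2.41, 11.94, 21.47, 31.0]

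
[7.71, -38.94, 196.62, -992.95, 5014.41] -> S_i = 7.71*(-5.05)^i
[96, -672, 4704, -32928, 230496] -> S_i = 96*-7^i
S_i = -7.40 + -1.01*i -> [-7.4, -8.41, -9.42, -10.43, -11.44]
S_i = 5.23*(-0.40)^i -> [5.23, -2.09, 0.84, -0.33, 0.13]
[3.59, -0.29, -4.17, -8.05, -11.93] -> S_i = 3.59 + -3.88*i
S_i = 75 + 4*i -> [75, 79, 83, 87, 91]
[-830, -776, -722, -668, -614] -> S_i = -830 + 54*i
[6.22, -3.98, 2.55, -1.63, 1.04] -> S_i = 6.22*(-0.64)^i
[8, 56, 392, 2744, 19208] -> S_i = 8*7^i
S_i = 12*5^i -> [12, 60, 300, 1500, 7500]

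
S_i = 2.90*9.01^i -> [2.9, 26.13, 235.42, 2121.15, 19111.61]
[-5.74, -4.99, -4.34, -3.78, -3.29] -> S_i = -5.74*0.87^i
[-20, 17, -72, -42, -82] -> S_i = Random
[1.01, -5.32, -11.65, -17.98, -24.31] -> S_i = 1.01 + -6.33*i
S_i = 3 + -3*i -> [3, 0, -3, -6, -9]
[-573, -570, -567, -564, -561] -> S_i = -573 + 3*i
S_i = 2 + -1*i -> [2, 1, 0, -1, -2]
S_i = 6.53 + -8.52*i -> [6.53, -1.99, -10.51, -19.03, -27.55]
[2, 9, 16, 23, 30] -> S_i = 2 + 7*i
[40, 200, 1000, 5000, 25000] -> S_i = 40*5^i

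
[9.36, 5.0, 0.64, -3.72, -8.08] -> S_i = 9.36 + -4.36*i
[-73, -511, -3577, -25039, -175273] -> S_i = -73*7^i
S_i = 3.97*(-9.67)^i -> [3.97, -38.39, 371.23, -3589.8, 34713.34]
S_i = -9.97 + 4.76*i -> [-9.97, -5.21, -0.45, 4.31, 9.07]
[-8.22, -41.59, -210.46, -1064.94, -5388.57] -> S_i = -8.22*5.06^i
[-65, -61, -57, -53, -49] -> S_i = -65 + 4*i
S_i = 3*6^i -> [3, 18, 108, 648, 3888]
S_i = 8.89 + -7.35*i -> [8.89, 1.54, -5.81, -13.16, -20.51]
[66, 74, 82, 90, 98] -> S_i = 66 + 8*i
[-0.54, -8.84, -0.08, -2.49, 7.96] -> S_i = Random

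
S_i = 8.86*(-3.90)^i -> [8.86, -34.55, 134.76, -525.57, 2049.71]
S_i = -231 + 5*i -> [-231, -226, -221, -216, -211]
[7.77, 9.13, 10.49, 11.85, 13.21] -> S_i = 7.77 + 1.36*i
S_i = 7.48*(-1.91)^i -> [7.48, -14.29, 27.29, -52.12, 99.55]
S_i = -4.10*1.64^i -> [-4.1, -6.72, -11.03, -18.08, -29.66]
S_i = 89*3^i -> [89, 267, 801, 2403, 7209]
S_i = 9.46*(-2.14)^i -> [9.46, -20.24, 43.32, -92.71, 198.4]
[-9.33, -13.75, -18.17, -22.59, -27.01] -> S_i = -9.33 + -4.42*i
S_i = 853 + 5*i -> [853, 858, 863, 868, 873]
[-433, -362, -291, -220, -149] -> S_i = -433 + 71*i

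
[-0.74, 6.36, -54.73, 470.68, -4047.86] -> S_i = -0.74*(-8.60)^i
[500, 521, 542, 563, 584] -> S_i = 500 + 21*i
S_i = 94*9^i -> [94, 846, 7614, 68526, 616734]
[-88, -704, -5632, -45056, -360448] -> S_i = -88*8^i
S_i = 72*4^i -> [72, 288, 1152, 4608, 18432]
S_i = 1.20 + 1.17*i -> [1.2, 2.37, 3.54, 4.71, 5.88]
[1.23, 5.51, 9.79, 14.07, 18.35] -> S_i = 1.23 + 4.28*i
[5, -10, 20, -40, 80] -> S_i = 5*-2^i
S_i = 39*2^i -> [39, 78, 156, 312, 624]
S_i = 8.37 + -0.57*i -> [8.37, 7.8, 7.23, 6.66, 6.09]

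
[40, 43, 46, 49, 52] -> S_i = 40 + 3*i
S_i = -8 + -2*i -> [-8, -10, -12, -14, -16]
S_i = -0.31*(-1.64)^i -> [-0.31, 0.51, -0.83, 1.37, -2.24]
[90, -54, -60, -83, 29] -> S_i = Random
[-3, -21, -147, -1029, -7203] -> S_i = -3*7^i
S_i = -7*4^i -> [-7, -28, -112, -448, -1792]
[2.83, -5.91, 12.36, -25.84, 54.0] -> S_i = 2.83*(-2.09)^i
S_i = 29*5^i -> [29, 145, 725, 3625, 18125]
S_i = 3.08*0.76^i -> [3.08, 2.34, 1.78, 1.35, 1.03]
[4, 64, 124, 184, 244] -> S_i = 4 + 60*i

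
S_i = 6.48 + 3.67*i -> [6.48, 10.15, 13.82, 17.49, 21.16]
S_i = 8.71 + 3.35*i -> [8.71, 12.06, 15.41, 18.76, 22.11]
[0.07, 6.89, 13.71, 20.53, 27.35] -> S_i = 0.07 + 6.82*i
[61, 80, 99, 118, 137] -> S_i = 61 + 19*i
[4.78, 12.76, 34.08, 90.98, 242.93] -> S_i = 4.78*2.67^i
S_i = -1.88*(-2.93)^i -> [-1.88, 5.51, -16.14, 47.29, -138.56]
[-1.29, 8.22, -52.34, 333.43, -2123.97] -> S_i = -1.29*(-6.37)^i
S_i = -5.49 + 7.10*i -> [-5.49, 1.61, 8.71, 15.81, 22.91]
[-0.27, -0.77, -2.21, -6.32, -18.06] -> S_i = -0.27*2.86^i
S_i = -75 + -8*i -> [-75, -83, -91, -99, -107]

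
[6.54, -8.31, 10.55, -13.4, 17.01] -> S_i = 6.54*(-1.27)^i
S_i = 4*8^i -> [4, 32, 256, 2048, 16384]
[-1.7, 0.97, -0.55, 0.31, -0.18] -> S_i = -1.70*(-0.57)^i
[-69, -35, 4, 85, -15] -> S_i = Random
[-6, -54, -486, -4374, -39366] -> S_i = -6*9^i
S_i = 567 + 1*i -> [567, 568, 569, 570, 571]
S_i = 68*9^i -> [68, 612, 5508, 49572, 446148]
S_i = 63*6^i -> [63, 378, 2268, 13608, 81648]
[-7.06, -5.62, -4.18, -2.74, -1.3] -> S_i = -7.06 + 1.44*i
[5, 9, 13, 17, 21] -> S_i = 5 + 4*i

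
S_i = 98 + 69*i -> [98, 167, 236, 305, 374]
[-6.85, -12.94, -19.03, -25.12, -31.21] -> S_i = -6.85 + -6.09*i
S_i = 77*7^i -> [77, 539, 3773, 26411, 184877]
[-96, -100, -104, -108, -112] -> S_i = -96 + -4*i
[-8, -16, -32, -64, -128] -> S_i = -8*2^i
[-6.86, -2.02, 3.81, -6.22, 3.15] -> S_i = Random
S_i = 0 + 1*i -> [0, 1, 2, 3, 4]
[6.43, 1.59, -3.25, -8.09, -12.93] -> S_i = 6.43 + -4.84*i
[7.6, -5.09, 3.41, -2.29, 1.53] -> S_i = 7.60*(-0.67)^i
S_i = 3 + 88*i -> [3, 91, 179, 267, 355]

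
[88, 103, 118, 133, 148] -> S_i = 88 + 15*i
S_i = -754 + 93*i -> [-754, -661, -568, -475, -382]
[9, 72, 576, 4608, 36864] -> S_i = 9*8^i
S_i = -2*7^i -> [-2, -14, -98, -686, -4802]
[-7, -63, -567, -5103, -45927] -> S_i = -7*9^i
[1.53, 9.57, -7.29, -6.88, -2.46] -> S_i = Random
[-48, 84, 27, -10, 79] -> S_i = Random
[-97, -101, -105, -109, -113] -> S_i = -97 + -4*i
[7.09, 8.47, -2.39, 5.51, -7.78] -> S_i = Random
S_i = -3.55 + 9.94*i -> [-3.55, 6.39, 16.33, 26.27, 36.21]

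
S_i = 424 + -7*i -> [424, 417, 410, 403, 396]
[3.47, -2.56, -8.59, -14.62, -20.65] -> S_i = 3.47 + -6.03*i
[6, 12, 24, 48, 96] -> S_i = 6*2^i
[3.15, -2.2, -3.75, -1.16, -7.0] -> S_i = Random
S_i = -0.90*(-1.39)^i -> [-0.9, 1.25, -1.74, 2.42, -3.36]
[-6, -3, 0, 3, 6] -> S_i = -6 + 3*i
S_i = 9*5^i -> [9, 45, 225, 1125, 5625]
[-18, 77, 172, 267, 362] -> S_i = -18 + 95*i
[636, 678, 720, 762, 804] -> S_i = 636 + 42*i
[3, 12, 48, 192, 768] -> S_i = 3*4^i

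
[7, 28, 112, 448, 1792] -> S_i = 7*4^i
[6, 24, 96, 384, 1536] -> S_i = 6*4^i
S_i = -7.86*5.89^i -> [-7.86, -46.3, -272.68, -1606.08, -9459.84]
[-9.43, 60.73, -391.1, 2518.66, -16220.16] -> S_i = -9.43*(-6.44)^i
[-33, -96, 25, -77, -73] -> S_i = Random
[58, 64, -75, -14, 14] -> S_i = Random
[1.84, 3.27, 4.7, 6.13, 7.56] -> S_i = 1.84 + 1.43*i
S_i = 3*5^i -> [3, 15, 75, 375, 1875]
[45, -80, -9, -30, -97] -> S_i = Random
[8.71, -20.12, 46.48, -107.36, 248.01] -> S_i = 8.71*(-2.31)^i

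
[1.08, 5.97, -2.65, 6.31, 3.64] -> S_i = Random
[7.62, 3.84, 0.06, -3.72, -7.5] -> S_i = 7.62 + -3.78*i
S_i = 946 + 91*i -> [946, 1037, 1128, 1219, 1310]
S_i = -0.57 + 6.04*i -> [-0.57, 5.47, 11.51, 17.55, 23.59]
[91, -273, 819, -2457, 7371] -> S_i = 91*-3^i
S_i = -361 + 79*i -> [-361, -282, -203, -124, -45]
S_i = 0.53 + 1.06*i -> [0.53, 1.59, 2.65, 3.71, 4.77]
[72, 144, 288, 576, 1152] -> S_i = 72*2^i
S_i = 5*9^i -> [5, 45, 405, 3645, 32805]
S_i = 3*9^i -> [3, 27, 243, 2187, 19683]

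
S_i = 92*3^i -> [92, 276, 828, 2484, 7452]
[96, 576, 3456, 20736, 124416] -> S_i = 96*6^i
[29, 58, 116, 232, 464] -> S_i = 29*2^i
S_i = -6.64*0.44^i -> [-6.64, -2.92, -1.29, -0.57, -0.25]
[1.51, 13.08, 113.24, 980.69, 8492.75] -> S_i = 1.51*8.66^i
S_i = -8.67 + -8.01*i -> [-8.67, -16.68, -24.69, -32.7, -40.71]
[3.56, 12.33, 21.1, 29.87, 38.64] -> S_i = 3.56 + 8.77*i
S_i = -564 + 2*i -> [-564, -562, -560, -558, -556]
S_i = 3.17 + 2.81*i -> [3.17, 5.98, 8.79, 11.6, 14.41]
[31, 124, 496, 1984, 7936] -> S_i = 31*4^i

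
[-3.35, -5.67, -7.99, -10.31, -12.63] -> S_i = -3.35 + -2.32*i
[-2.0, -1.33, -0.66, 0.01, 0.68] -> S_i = -2.00 + 0.67*i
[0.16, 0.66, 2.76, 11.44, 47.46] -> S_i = 0.16*4.15^i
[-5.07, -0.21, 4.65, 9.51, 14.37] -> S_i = -5.07 + 4.86*i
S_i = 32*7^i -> [32, 224, 1568, 10976, 76832]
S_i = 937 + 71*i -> [937, 1008, 1079, 1150, 1221]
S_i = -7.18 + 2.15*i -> [-7.18, -5.03, -2.88, -0.73, 1.42]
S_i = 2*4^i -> [2, 8, 32, 128, 512]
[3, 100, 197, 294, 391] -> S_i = 3 + 97*i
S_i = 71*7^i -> [71, 497, 3479, 24353, 170471]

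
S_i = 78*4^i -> [78, 312, 1248, 4992, 19968]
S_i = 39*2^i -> [39, 78, 156, 312, 624]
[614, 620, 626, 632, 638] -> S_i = 614 + 6*i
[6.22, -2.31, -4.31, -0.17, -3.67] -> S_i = Random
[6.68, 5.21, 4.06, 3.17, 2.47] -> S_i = 6.68*0.78^i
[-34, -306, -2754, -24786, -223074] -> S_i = -34*9^i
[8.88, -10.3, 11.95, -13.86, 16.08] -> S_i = 8.88*(-1.16)^i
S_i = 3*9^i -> [3, 27, 243, 2187, 19683]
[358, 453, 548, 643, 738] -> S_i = 358 + 95*i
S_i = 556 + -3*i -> [556, 553, 550, 547, 544]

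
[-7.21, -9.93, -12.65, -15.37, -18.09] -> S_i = -7.21 + -2.72*i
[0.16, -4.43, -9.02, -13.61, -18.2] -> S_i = 0.16 + -4.59*i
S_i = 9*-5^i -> [9, -45, 225, -1125, 5625]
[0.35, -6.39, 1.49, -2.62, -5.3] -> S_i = Random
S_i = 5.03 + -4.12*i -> [5.03, 0.91, -3.21, -7.33, -11.45]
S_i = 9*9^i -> [9, 81, 729, 6561, 59049]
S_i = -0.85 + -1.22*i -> [-0.85, -2.07, -3.29, -4.51, -5.73]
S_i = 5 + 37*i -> [5, 42, 79, 116, 153]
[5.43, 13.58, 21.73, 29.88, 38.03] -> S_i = 5.43 + 8.15*i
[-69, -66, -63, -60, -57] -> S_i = -69 + 3*i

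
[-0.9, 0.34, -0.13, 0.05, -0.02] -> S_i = -0.90*(-0.38)^i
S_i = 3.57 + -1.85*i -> [3.57, 1.72, -0.13, -1.98, -3.83]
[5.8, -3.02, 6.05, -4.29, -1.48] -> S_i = Random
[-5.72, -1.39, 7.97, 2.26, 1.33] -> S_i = Random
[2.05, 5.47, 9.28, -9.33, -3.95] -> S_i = Random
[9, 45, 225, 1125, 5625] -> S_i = 9*5^i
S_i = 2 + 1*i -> [2, 3, 4, 5, 6]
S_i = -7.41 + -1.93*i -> [-7.41, -9.34, -11.27, -13.2, -15.13]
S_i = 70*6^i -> [70, 420, 2520, 15120, 90720]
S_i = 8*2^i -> [8, 16, 32, 64, 128]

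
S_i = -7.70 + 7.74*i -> [-7.7, 0.04, 7.78, 15.52, 23.26]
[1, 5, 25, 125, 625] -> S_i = 1*5^i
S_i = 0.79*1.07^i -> [0.79, 0.85, 0.9, 0.97, 1.04]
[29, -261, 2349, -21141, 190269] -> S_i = 29*-9^i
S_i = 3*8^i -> [3, 24, 192, 1536, 12288]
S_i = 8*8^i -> [8, 64, 512, 4096, 32768]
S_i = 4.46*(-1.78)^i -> [4.46, -7.94, 14.13, -25.15, 44.77]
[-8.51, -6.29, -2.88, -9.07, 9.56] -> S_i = Random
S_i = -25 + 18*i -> [-25, -7, 11, 29, 47]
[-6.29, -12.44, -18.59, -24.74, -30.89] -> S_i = -6.29 + -6.15*i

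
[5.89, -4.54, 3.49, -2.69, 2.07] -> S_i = 5.89*(-0.77)^i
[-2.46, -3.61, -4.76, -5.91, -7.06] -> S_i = -2.46 + -1.15*i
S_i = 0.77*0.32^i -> [0.77, 0.25, 0.08, 0.03, 0.01]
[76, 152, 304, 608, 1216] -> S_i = 76*2^i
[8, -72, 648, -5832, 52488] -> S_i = 8*-9^i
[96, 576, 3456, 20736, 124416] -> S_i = 96*6^i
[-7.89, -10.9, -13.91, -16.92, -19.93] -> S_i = -7.89 + -3.01*i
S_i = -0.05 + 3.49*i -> [-0.05, 3.44, 6.93, 10.42, 13.91]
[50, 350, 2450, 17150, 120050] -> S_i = 50*7^i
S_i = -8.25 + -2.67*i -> [-8.25, -10.92, -13.59, -16.26, -18.93]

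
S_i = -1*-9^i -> [-1, 9, -81, 729, -6561]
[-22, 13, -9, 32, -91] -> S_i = Random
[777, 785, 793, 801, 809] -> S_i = 777 + 8*i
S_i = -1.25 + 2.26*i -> [-1.25, 1.01, 3.27, 5.53, 7.79]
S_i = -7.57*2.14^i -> [-7.57, -16.2, -34.67, -74.19, -158.76]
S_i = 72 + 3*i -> [72, 75, 78, 81, 84]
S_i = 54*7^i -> [54, 378, 2646, 18522, 129654]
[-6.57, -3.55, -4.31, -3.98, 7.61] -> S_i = Random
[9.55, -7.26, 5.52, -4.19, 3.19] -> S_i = 9.55*(-0.76)^i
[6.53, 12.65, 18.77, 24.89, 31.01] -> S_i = 6.53 + 6.12*i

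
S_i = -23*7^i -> [-23, -161, -1127, -7889, -55223]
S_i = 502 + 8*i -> [502, 510, 518, 526, 534]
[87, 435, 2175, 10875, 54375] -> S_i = 87*5^i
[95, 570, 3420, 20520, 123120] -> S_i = 95*6^i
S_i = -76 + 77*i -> [-76, 1, 78, 155, 232]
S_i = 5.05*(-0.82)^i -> [5.05, -4.14, 3.4, -2.78, 2.28]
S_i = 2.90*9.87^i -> [2.9, 28.62, 282.51, 2788.36, 27521.15]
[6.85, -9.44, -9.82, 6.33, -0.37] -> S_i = Random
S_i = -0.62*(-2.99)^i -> [-0.62, 1.85, -5.54, 16.57, -49.55]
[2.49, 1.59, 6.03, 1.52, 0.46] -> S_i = Random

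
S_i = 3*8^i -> [3, 24, 192, 1536, 12288]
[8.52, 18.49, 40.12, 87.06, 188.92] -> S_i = 8.52*2.17^i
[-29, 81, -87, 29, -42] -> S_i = Random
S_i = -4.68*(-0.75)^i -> [-4.68, 3.51, -2.63, 1.97, -1.48]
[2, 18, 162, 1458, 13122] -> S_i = 2*9^i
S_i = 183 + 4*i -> [183, 187, 191, 195, 199]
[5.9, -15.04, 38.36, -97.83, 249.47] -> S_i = 5.90*(-2.55)^i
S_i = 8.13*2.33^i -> [8.13, 18.94, 44.14, 102.84, 239.62]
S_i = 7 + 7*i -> [7, 14, 21, 28, 35]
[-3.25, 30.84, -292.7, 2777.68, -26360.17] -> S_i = -3.25*(-9.49)^i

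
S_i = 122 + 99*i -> [122, 221, 320, 419, 518]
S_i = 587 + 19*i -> [587, 606, 625, 644, 663]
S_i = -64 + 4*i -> [-64, -60, -56, -52, -48]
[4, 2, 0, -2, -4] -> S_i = 4 + -2*i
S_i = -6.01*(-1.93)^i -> [-6.01, 11.6, -22.39, 43.21, -83.39]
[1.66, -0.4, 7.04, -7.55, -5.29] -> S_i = Random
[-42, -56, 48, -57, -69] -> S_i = Random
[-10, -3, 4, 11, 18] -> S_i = -10 + 7*i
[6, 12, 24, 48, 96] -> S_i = 6*2^i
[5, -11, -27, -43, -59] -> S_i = 5 + -16*i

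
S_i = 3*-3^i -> [3, -9, 27, -81, 243]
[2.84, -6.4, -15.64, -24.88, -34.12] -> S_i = 2.84 + -9.24*i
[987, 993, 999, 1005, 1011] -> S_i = 987 + 6*i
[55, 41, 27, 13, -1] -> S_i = 55 + -14*i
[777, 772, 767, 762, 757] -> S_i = 777 + -5*i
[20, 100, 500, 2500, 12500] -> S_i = 20*5^i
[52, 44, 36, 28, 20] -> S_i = 52 + -8*i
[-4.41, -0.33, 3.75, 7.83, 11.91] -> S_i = -4.41 + 4.08*i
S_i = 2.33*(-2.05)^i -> [2.33, -4.78, 9.79, -20.07, 41.15]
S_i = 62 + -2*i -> [62, 60, 58, 56, 54]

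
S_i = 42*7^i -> [42, 294, 2058, 14406, 100842]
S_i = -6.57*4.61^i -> [-6.57, -30.29, -139.63, -643.68, -2967.35]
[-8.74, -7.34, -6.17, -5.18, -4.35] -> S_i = -8.74*0.84^i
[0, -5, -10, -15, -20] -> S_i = 0 + -5*i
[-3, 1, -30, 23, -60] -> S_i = Random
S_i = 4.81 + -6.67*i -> [4.81, -1.86, -8.53, -15.2, -21.87]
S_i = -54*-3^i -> [-54, 162, -486, 1458, -4374]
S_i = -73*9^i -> [-73, -657, -5913, -53217, -478953]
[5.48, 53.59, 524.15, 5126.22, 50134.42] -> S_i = 5.48*9.78^i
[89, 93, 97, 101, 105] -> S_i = 89 + 4*i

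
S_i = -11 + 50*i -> [-11, 39, 89, 139, 189]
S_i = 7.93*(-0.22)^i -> [7.93, -1.74, 0.38, -0.08, 0.02]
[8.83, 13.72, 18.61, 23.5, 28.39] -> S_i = 8.83 + 4.89*i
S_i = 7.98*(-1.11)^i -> [7.98, -8.86, 9.83, -10.91, 12.11]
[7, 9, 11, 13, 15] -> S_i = 7 + 2*i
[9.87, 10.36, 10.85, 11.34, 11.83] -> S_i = 9.87 + 0.49*i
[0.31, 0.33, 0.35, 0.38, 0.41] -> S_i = 0.31*1.07^i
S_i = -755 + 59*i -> [-755, -696, -637, -578, -519]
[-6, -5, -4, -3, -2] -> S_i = -6 + 1*i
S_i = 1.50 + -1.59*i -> [1.5, -0.09, -1.68, -3.27, -4.86]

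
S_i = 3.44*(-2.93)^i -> [3.44, -10.08, 29.53, -86.53, 253.53]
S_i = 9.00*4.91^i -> [9.0, 44.19, 216.97, 1065.34, 5230.8]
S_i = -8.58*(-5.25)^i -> [-8.58, 45.04, -236.49, 1241.55, -6518.15]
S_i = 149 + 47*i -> [149, 196, 243, 290, 337]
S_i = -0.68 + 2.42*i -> [-0.68, 1.74, 4.16, 6.58, 9.0]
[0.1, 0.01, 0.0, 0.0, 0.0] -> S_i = 0.10*0.05^i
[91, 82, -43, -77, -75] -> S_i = Random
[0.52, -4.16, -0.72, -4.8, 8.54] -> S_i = Random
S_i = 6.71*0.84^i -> [6.71, 5.64, 4.73, 3.98, 3.34]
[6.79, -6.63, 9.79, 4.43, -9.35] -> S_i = Random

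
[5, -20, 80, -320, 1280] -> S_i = 5*-4^i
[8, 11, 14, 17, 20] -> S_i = 8 + 3*i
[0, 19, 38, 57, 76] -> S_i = 0 + 19*i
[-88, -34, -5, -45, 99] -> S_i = Random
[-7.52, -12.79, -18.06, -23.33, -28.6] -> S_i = -7.52 + -5.27*i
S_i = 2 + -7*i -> [2, -5, -12, -19, -26]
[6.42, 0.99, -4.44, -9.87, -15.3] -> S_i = 6.42 + -5.43*i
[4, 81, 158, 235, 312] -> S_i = 4 + 77*i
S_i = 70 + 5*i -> [70, 75, 80, 85, 90]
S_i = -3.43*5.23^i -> [-3.43, -17.94, -93.82, -490.68, -2566.26]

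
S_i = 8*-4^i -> [8, -32, 128, -512, 2048]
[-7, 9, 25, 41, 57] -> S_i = -7 + 16*i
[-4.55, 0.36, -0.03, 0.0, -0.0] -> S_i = -4.55*(-0.08)^i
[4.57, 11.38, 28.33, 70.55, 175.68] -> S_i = 4.57*2.49^i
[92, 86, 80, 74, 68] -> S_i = 92 + -6*i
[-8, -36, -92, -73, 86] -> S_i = Random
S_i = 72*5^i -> [72, 360, 1800, 9000, 45000]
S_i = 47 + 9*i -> [47, 56, 65, 74, 83]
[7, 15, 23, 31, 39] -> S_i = 7 + 8*i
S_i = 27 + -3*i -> [27, 24, 21, 18, 15]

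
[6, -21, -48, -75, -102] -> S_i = 6 + -27*i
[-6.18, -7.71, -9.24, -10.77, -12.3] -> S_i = -6.18 + -1.53*i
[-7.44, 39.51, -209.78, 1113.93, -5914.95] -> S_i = -7.44*(-5.31)^i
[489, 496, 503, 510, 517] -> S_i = 489 + 7*i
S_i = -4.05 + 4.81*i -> [-4.05, 0.76, 5.57, 10.38, 15.19]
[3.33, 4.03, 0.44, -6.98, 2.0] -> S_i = Random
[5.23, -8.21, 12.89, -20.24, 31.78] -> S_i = 5.23*(-1.57)^i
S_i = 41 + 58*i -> [41, 99, 157, 215, 273]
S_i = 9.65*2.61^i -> [9.65, 25.19, 65.74, 171.57, 447.81]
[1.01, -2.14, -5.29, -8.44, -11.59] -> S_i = 1.01 + -3.15*i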